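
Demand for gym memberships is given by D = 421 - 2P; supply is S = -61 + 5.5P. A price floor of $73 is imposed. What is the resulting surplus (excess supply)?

Equilibrium price would be P* = 964/15, so the floor at 73 binds.
At P = 73: D = 275, S = 340.5.
Surplus = 340.5 − 275 = 65.5.

Surplus = 65.5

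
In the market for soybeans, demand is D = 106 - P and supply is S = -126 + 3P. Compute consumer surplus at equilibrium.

Equilibrium: 106 - P = -126 + 3P gives P* = 58, Q* = 48.
Demand choke price (D = 0): P = 106.
CS = ½(106 − 58)(48) = 1152.

Consumer surplus = 1152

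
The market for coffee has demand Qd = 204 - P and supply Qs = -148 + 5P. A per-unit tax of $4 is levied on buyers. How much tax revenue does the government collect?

Pre-tax equilibrium: P* = 176/3, Q* = 436/3.
Tax on buyers shifts demand to Qd = 204 − 1(P + 4) = 200 - P.
200 - P = -148 + 5P gives seller price Ps = 58; buyers pay Pb = 58 + 4 = 62.
New quantity: Q = 204 − 1(62) = 142.
Revenue = 4 × 142 = 568.

Tax revenue = 568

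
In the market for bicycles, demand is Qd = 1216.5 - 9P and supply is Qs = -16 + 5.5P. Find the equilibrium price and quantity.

P* = 85, Q* = 451.5

Set Qd = Qs: 1216.5 - 9P = -16 + 5.5P.
1232.5 = 14.5P, so P* = 85.
Q* = 1216.5 − 9(85) = 451.5.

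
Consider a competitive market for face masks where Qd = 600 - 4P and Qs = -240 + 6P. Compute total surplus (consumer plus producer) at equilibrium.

Total surplus = 14520

Equilibrium: 600 - 4P = -240 + 6P gives P* = 84, Q* = 264.
Demand choke price: P = 150; supply starts at P = 40.
CS = ½(150 − 84)(264) = 8712; PS = ½(84 − 40)(264) = 5808.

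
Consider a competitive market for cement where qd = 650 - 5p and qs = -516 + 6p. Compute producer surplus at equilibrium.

Producer surplus = 1200

Equilibrium: 650 - 5p = -516 + 6p gives p* = 106, q* = 120.
Supply starts at p = 86 (where qs = 0).
PS = ½(106 − 86)(120) = 1200.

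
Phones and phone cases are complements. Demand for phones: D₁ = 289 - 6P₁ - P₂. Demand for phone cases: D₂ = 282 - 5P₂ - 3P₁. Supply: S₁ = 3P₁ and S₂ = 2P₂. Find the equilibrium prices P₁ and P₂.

Market 1: 289 - 6P₁ - P₂ = 3P₁ → 9P₁ + P₂ = 289.
Market 2: 7P₂ + 3P₁ = 282.
Eliminating P₂: 7×(1) − 1×(2) gives 60P₁ = 1741, so P₁ = 1741/60.
Back-substitute into (2): P₂ = (282 − 3×1741/60) / 7 = 27.85.

P₁ = 1741/60, P₂ = 27.85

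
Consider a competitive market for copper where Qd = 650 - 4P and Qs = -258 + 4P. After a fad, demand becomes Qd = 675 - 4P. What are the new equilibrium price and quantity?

P' = 116.625, Q' = 208.5

Original equilibrium: P* = 113.5, Q* = 196.
New equilibrium: 675 - 4P = -258 + 4P, so 933 = 8P and P' = 116.625; Q' = 675 − 4(116.625) = 208.5.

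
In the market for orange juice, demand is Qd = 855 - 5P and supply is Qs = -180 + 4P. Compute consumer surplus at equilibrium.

Consumer surplus = 7840

Equilibrium: 855 - 5P = -180 + 4P gives P* = 115, Q* = 280.
Demand choke price (Qd = 0): P = 171.
CS = ½(171 − 115)(280) = 7840.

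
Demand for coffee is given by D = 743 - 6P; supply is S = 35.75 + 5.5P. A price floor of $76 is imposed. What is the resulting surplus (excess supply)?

Equilibrium price would be P* = 61.5, so the floor at 76 binds.
At P = 76: D = 287, S = 453.75.
Surplus = 453.75 − 287 = 166.75.

Surplus = 166.75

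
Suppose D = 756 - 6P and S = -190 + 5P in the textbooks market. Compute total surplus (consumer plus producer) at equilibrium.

Total surplus = 10560

Equilibrium: 756 - 6P = -190 + 5P gives P* = 86, Q* = 240.
Demand choke price: P = 126; supply starts at P = 38.
CS = ½(126 − 86)(240) = 4800; PS = ½(86 − 38)(240) = 5760.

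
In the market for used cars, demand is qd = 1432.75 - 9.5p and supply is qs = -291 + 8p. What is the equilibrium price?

p* = 98.5

Set qd = qs: 1432.75 - 9.5p = -291 + 8p.
1723.75 = 17.5p, so p* = 98.5.
q* = 1432.75 − 9.5(98.5) = 497.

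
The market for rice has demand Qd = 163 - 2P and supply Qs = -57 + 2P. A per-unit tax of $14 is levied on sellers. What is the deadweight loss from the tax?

Deadweight loss = 98

Pre-tax equilibrium: P* = 55, Q* = 53.
Tax on sellers shifts supply to Qs = -57 + 2(P − 14) = -85 + 2P.
163 - 2P = -85 + 2P gives buyer price Pb = 62; sellers receive Ps = 62 − 14 = 48.
New quantity: Q = 163 − 2(62) = 39.
DWL = ½ × 14 × (53 − 39) = 98.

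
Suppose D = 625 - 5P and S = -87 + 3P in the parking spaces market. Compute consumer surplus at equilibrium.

Equilibrium: 625 - 5P = -87 + 3P gives P* = 89, Q* = 180.
Demand choke price (D = 0): P = 125.
CS = ½(125 − 89)(180) = 3240.

Consumer surplus = 3240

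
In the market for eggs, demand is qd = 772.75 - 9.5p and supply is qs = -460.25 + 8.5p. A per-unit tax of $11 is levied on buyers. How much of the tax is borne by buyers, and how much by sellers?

Pre-tax equilibrium: p* = 68.5, q* = 122.
Tax on buyers shifts demand to qd = 772.75 − 9.5(p + 11) = 668.25 - 9.5p.
668.25 - 9.5p = -460.25 + 8.5p gives seller price ps = 2257/36; buyers pay pb = 2257/36 + 11 = 2653/36.
New quantity: q = 772.75 − 9.5(2653/36) = 5231/72.
Buyer burden = 2653/36 − 68.5 = 187/36; seller burden = 68.5 − 2257/36 = 209/36.

Buyers bear 187/36, sellers bear 209/36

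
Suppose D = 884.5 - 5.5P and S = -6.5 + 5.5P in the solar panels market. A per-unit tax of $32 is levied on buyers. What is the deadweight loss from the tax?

Pre-tax equilibrium: P* = 81, Q* = 439.
Tax on buyers shifts demand to D = 884.5 − 5.5(P + 32) = 708.5 - 5.5P.
708.5 - 5.5P = -6.5 + 5.5P gives seller price Ps = 65; buyers pay Pb = 65 + 32 = 97.
New quantity: Q = 884.5 − 5.5(97) = 351.
DWL = ½ × 32 × (439 − 351) = 1408.

Deadweight loss = 1408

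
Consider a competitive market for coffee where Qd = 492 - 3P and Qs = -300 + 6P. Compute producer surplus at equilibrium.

Producer surplus = 4332

Equilibrium: 492 - 3P = -300 + 6P gives P* = 88, Q* = 228.
Supply starts at P = 50 (where Qs = 0).
PS = ½(88 − 50)(228) = 4332.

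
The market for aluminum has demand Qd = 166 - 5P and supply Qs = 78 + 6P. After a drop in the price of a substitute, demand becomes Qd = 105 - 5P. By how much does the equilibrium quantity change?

Original equilibrium: P* = 8, Q* = 126.
New equilibrium: 105 - 5P = 78 + 6P, so 27 = 11P and P' = 27/11; Q' = 105 − 5(27/11) = 1020/11.
Change in quantity: 1020/11 − 126 = -366/11.

ΔQ = -366/11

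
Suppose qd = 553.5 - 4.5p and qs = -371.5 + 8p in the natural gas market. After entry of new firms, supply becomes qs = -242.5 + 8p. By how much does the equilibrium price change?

Original equilibrium: p* = 74, q* = 220.5.
New equilibrium: 553.5 - 4.5p = -242.5 + 8p, so 796 = 12.5p and p' = 63.68; q' = 553.5 − 4.5(63.68) = 266.94.
Change in price: 63.68 − 74 = -10.32.

Δp = -10.32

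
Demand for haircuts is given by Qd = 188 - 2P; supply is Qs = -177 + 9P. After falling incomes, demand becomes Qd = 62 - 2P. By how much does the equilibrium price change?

Original equilibrium: P* = 365/11, Q* = 1338/11.
New equilibrium: 62 - 2P = -177 + 9P, so 239 = 11P and P' = 239/11; Q' = 62 − 2(239/11) = 204/11.
Change in price: 239/11 − 365/11 = -126/11.

ΔP = -126/11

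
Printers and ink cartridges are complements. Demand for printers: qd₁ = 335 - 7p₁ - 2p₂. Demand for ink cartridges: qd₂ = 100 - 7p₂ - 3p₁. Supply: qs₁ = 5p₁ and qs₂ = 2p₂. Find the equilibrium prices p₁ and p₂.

Market 1: 335 - 7p₁ - 2p₂ = 5p₁ → 12p₁ + 2p₂ = 335.
Market 2: 9p₂ + 3p₁ = 100.
Eliminating p₂: 9×(1) − 2×(2) gives 102p₁ = 2815, so p₁ = 2815/102.
Back-substitute into (2): p₂ = (100 − 3×2815/102) / 9 = 65/34.

p₁ = 2815/102, p₂ = 65/34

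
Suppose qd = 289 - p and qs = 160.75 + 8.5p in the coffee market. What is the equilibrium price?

Set qd = qs: 289 - p = 160.75 + 8.5p.
128.25 = 9.5p, so p* = 13.5.
q* = 289 − 1(13.5) = 275.5.

p* = 13.5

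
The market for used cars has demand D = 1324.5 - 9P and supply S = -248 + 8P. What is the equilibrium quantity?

Q* = 492

Set D = S: 1324.5 - 9P = -248 + 8P.
1572.5 = 17P, so P* = 92.5.
Q* = 1324.5 − 9(92.5) = 492.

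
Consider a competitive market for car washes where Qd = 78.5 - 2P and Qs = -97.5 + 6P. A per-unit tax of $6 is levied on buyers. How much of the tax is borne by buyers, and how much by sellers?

Buyers bear $4.5, sellers bear $1.5

Pre-tax equilibrium: P* = 22, Q* = 34.5.
Tax on buyers shifts demand to Qd = 78.5 − 2(P + 6) = 66.5 - 2P.
66.5 - 2P = -97.5 + 6P gives seller price Ps = 20.5; buyers pay Pb = 20.5 + 6 = 26.5.
New quantity: Q = 78.5 − 2(26.5) = 25.5.
Buyer burden = 26.5 − 22 = 4.5; seller burden = 22 − 20.5 = 1.5.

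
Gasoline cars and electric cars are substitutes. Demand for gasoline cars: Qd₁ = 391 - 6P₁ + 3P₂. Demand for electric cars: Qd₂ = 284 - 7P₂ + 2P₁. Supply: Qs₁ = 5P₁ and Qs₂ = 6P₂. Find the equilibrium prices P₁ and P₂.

Market 1: 391 - 6P₁ + 3P₂ = 5P₁ → 11P₁ - 3P₂ = 391.
Market 2: 13P₂ - 2P₁ = 284.
Eliminating P₂: 13×(1) + 3×(2) gives 137P₁ = 5935, so P₁ = 5935/137.
Back-substitute into (2): P₂ = (284 + 2×5935/137) / 13 = 3906/137.

P₁ = 5935/137, P₂ = 3906/137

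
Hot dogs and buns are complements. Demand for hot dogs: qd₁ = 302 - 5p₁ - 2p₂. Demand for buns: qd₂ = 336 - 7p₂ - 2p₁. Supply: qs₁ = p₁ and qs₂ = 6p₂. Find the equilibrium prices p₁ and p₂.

p₁ = 1627/37, p₂ = 706/37

Market 1: 302 - 5p₁ - 2p₂ = p₁ → 6p₁ + 2p₂ = 302.
Market 2: 13p₂ + 2p₁ = 336.
Eliminating p₂: 13×(1) − 2×(2) gives 74p₁ = 3254, so p₁ = 1627/37.
Back-substitute into (2): p₂ = (336 − 2×1627/37) / 13 = 706/37.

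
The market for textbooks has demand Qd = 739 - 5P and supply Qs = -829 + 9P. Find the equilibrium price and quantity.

P* = 112, Q* = 179

Set Qd = Qs: 739 - 5P = -829 + 9P.
1568 = 14P, so P* = 112.
Q* = 739 − 5(112) = 179.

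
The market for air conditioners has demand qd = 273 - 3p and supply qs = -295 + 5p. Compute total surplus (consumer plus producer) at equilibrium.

Equilibrium: 273 - 3p = -295 + 5p gives p* = 71, q* = 60.
Demand choke price: p = 91; supply starts at p = 59.
CS = ½(91 − 71)(60) = 600; PS = ½(71 − 59)(60) = 360.

Total surplus = 960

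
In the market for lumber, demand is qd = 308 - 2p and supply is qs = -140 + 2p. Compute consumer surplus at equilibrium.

Equilibrium: 308 - 2p = -140 + 2p gives p* = 112, q* = 84.
Demand choke price (qd = 0): p = 154.
CS = ½(154 − 112)(84) = 1764.

Consumer surplus = 1764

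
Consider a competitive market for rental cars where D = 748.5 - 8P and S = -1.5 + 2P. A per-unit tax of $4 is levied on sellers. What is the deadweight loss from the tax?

Deadweight loss = 12.8

Pre-tax equilibrium: P* = 75, Q* = 148.5.
Tax on sellers shifts supply to S = -1.5 + 2(P − 4) = -9.5 + 2P.
748.5 - 8P = -9.5 + 2P gives buyer price Pb = 75.8; sellers receive Ps = 75.8 − 4 = 71.8.
New quantity: Q = 748.5 − 8(75.8) = 142.1.
DWL = ½ × 4 × (148.5 − 142.1) = 12.8.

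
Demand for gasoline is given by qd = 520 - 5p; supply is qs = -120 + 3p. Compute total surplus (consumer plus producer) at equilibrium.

Equilibrium: 520 - 5p = -120 + 3p gives p* = 80, q* = 120.
Demand choke price: p = 104; supply starts at p = 40.
CS = ½(104 − 80)(120) = 1440; PS = ½(80 − 40)(120) = 2400.

Total surplus = 3840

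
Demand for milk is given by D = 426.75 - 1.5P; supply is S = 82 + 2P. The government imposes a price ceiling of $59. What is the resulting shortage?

Shortage = 138.25

Equilibrium price would be P* = 98.5, so the ceiling at 59 binds.
At P = 59: D = 426.75 − 1.5(59) = 338.25, S = 82 + 2(59) = 200.
Shortage = 338.25 − 200 = 138.25.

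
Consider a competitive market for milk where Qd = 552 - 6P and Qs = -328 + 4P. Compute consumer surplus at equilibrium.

Equilibrium: 552 - 6P = -328 + 4P gives P* = 88, Q* = 24.
Demand choke price (Qd = 0): P = 92.
CS = ½(92 − 88)(24) = 48.

Consumer surplus = 48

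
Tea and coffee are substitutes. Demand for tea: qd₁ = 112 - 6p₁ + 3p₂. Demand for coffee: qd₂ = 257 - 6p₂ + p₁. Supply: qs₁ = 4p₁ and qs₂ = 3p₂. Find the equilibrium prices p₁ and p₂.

Market 1: 112 - 6p₁ + 3p₂ = 4p₁ → 10p₁ - 3p₂ = 112.
Market 2: 9p₂ - p₁ = 257.
Eliminating p₂: 9×(1) + 3×(2) gives 87p₁ = 1779, so p₁ = 593/29.
Back-substitute into (2): p₂ = (257 + 1×593/29) / 9 = 894/29.

p₁ = 593/29, p₂ = 894/29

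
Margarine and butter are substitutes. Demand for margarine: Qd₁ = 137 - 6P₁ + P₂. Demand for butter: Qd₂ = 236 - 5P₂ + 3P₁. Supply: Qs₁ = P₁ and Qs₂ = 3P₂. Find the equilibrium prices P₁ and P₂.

Market 1: 137 - 6P₁ + P₂ = P₁ → 7P₁ - P₂ = 137.
Market 2: 8P₂ - 3P₁ = 236.
Eliminating P₂: 8×(1) + 1×(2) gives 53P₁ = 1332, so P₁ = 1332/53.
Back-substitute into (2): P₂ = (236 + 3×1332/53) / 8 = 2063/53.

P₁ = 1332/53, P₂ = 2063/53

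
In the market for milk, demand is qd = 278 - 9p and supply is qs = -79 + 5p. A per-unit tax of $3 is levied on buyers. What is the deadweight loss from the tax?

Deadweight loss = 405/28

Pre-tax equilibrium: p* = 25.5, q* = 48.5.
Tax on buyers shifts demand to qd = 278 − 9(p + 3) = 251 - 9p.
251 - 9p = -79 + 5p gives seller price ps = 165/7; buyers pay pb = 165/7 + 3 = 186/7.
New quantity: q = 278 − 9(186/7) = 272/7.
DWL = ½ × 3 × (48.5 − 272/7) = 405/28.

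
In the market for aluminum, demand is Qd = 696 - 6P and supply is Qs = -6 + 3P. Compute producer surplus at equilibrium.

Producer surplus = 8664

Equilibrium: 696 - 6P = -6 + 3P gives P* = 78, Q* = 228.
Supply starts at P = 2 (where Qs = 0).
PS = ½(78 − 2)(228) = 8664.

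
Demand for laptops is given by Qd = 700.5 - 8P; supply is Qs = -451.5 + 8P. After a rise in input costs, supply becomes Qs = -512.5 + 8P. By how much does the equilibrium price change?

Original equilibrium: P* = 72, Q* = 124.5.
New equilibrium: 700.5 - 8P = -512.5 + 8P, so 1213 = 16P and P' = 75.8125; Q' = 700.5 − 8(75.8125) = 94.
Change in price: 75.8125 − 72 = 3.8125.

ΔP = 3.8125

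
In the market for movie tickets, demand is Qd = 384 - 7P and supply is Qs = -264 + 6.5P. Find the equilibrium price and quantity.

Set Qd = Qs: 384 - 7P = -264 + 6.5P.
648 = 13.5P, so P* = 48.
Q* = 384 − 7(48) = 48.

P* = 48, Q* = 48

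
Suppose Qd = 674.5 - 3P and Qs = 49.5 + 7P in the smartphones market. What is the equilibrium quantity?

Q* = 487

Set Qd = Qs: 674.5 - 3P = 49.5 + 7P.
625 = 10P, so P* = 62.5.
Q* = 674.5 − 3(62.5) = 487.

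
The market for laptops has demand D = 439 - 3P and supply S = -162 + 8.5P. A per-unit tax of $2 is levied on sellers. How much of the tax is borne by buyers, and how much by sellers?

Buyers bear 34/23, sellers bear 12/23

Pre-tax equilibrium: P* = 1202/23, Q* = 6491/23.
Tax on sellers shifts supply to S = -162 + 8.5(P − 2) = -179 + 8.5P.
439 - 3P = -179 + 8.5P gives buyer price Pb = 1236/23; sellers receive Ps = 1236/23 − 2 = 1190/23.
New quantity: Q = 439 − 3(1236/23) = 6389/23.
Buyer burden = 1236/23 − 1202/23 = 34/23; seller burden = 1202/23 − 1190/23 = 12/23.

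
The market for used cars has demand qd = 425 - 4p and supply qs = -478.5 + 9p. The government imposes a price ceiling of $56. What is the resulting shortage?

Shortage = 175.5

Equilibrium price would be p* = 69.5, so the ceiling at 56 binds.
At p = 56: qd = 425 − 4(56) = 201, qs = -478.5 + 9(56) = 25.5.
Shortage = 201 − 25.5 = 175.5.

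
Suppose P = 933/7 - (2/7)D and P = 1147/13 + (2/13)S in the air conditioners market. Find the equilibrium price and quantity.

P* = 104, Q* = 102.5

Set the two price expressions equal: 933/7 - (2/7)Q = 1147/13 + (2/13)Q.
4100/91 = (40/91)Q, so Q* = 102.5.
P* = 933/7 − (2/7)(102.5) = 104.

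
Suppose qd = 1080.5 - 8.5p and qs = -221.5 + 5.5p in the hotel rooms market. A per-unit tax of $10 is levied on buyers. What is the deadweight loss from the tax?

Pre-tax equilibrium: p* = 93, q* = 290.
Tax on buyers shifts demand to qd = 1080.5 − 8.5(p + 10) = 995.5 - 8.5p.
995.5 - 8.5p = -221.5 + 5.5p gives seller price ps = 1217/14; buyers pay pb = 1217/14 + 10 = 1357/14.
New quantity: q = 1080.5 − 8.5(1357/14) = 7185/28.
DWL = ½ × 10 × (290 − 7185/28) = 4675/28.

Deadweight loss = 4675/28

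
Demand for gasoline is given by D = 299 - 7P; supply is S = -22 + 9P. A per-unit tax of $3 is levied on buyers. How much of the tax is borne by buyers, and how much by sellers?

Buyers bear $1.6875, sellers bear $1.3125

Pre-tax equilibrium: P* = 20.0625, Q* = 158.5625.
Tax on buyers shifts demand to D = 299 − 7(P + 3) = 278 - 7P.
278 - 7P = -22 + 9P gives seller price Ps = 18.75; buyers pay Pb = 18.75 + 3 = 21.75.
New quantity: Q = 299 − 7(21.75) = 146.75.
Buyer burden = 21.75 − 20.0625 = 1.6875; seller burden = 20.0625 − 18.75 = 1.3125.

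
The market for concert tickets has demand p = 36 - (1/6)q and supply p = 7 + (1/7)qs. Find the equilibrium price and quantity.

Set the two price expressions equal: 36 - (1/6)q = 7 + (1/7)q.
29 = (13/42)q, so q* = 1218/13.
p* = 36 − (1/6)(1218/13) = 265/13.

p* = 265/13, q* = 1218/13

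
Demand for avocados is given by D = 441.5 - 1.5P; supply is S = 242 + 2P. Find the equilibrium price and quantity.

Set D = S: 441.5 - 1.5P = 242 + 2P.
199.5 = 3.5P, so P* = 57.
Q* = 441.5 − 1.5(57) = 356.

P* = 57, Q* = 356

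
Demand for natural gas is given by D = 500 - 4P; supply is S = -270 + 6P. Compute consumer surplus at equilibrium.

Equilibrium: 500 - 4P = -270 + 6P gives P* = 77, Q* = 192.
Demand choke price (D = 0): P = 125.
CS = ½(125 − 77)(192) = 4608.

Consumer surplus = 4608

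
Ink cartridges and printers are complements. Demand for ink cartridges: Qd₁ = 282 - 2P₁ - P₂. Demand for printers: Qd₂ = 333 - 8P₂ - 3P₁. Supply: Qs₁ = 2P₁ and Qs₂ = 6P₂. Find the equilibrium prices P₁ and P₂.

P₁ = 3615/53, P₂ = 486/53

Market 1: 282 - 2P₁ - P₂ = 2P₁ → 4P₁ + P₂ = 282.
Market 2: 14P₂ + 3P₁ = 333.
Eliminating P₂: 14×(1) − 1×(2) gives 53P₁ = 3615, so P₁ = 3615/53.
Back-substitute into (2): P₂ = (333 − 3×3615/53) / 14 = 486/53.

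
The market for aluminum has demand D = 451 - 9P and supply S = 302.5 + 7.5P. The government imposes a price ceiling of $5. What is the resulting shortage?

Equilibrium price would be P* = 9, so the ceiling at 5 binds.
At P = 5: D = 451 − 9(5) = 406, S = 302.5 + 7.5(5) = 340.
Shortage = 406 − 340 = 66.

Shortage = 66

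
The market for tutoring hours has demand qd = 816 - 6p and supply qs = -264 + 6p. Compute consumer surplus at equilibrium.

Consumer surplus = 6348

Equilibrium: 816 - 6p = -264 + 6p gives p* = 90, q* = 276.
Demand choke price (qd = 0): p = 136.
CS = ½(136 − 90)(276) = 6348.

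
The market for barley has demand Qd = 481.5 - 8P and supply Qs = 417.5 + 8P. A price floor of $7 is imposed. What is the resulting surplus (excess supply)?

Surplus = 48

Equilibrium price would be P* = 4, so the floor at 7 binds.
At P = 7: Qd = 425.5, Qs = 473.5.
Surplus = 473.5 − 425.5 = 48.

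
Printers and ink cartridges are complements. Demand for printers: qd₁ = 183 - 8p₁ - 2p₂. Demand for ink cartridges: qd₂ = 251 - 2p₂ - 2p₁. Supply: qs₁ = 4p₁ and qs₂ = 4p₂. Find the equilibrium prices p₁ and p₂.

Market 1: 183 - 8p₁ - 2p₂ = 4p₁ → 12p₁ + 2p₂ = 183.
Market 2: 6p₂ + 2p₁ = 251.
Eliminating p₂: 6×(1) − 2×(2) gives 68p₁ = 596, so p₁ = 149/17.
Back-substitute into (2): p₂ = (251 − 2×149/17) / 6 = 1323/34.

p₁ = 149/17, p₂ = 1323/34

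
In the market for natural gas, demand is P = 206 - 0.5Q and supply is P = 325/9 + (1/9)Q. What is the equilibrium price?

Set the two price expressions equal: 206 - 0.5Q = 325/9 + (1/9)Q.
1529/9 = (11/18)Q, so Q* = 278.
P* = 206 − (0.5)(278) = 67.

P* = 67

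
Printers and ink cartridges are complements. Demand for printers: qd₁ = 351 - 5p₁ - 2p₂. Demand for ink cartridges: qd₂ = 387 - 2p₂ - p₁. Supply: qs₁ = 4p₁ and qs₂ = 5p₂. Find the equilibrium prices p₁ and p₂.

p₁ = 1683/61, p₂ = 3132/61

Market 1: 351 - 5p₁ - 2p₂ = 4p₁ → 9p₁ + 2p₂ = 351.
Market 2: 7p₂ + p₁ = 387.
Eliminating p₂: 7×(1) − 2×(2) gives 61p₁ = 1683, so p₁ = 1683/61.
Back-substitute into (2): p₂ = (387 − 1×1683/61) / 7 = 3132/61.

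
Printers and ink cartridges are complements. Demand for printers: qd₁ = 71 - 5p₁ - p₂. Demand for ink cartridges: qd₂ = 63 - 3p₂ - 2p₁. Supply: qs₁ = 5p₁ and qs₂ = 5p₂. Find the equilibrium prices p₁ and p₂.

Market 1: 71 - 5p₁ - p₂ = 5p₁ → 10p₁ + p₂ = 71.
Market 2: 8p₂ + 2p₁ = 63.
Eliminating p₂: 8×(1) − 1×(2) gives 78p₁ = 505, so p₁ = 505/78.
Back-substitute into (2): p₂ = (63 − 2×505/78) / 8 = 244/39.

p₁ = 505/78, p₂ = 244/39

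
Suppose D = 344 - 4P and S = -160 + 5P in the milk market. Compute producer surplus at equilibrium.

Producer surplus = 1440

Equilibrium: 344 - 4P = -160 + 5P gives P* = 56, Q* = 120.
Supply starts at P = 32 (where S = 0).
PS = ½(56 − 32)(120) = 1440.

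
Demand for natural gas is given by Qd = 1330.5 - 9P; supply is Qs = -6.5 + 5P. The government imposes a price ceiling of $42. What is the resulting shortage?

Shortage = 749

Equilibrium price would be P* = 95.5, so the ceiling at 42 binds.
At P = 42: Qd = 1330.5 − 9(42) = 952.5, Qs = -6.5 + 5(42) = 203.5.
Shortage = 952.5 − 203.5 = 749.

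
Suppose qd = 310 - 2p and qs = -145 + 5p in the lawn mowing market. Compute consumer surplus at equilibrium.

Consumer surplus = 8100

Equilibrium: 310 - 2p = -145 + 5p gives p* = 65, q* = 180.
Demand choke price (qd = 0): p = 155.
CS = ½(155 − 65)(180) = 8100.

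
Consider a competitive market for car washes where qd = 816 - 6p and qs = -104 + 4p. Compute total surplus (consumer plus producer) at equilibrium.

Equilibrium: 816 - 6p = -104 + 4p gives p* = 92, q* = 264.
Demand choke price: p = 136; supply starts at p = 26.
CS = ½(136 − 92)(264) = 5808; PS = ½(92 − 26)(264) = 8712.

Total surplus = 14520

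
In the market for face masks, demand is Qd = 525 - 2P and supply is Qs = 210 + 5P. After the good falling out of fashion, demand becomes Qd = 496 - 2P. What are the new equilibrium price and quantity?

P' = 286/7, Q' = 2900/7

Original equilibrium: P* = 45, Q* = 435.
New equilibrium: 496 - 2P = 210 + 5P, so 286 = 7P and P' = 286/7; Q' = 496 − 2(286/7) = 2900/7.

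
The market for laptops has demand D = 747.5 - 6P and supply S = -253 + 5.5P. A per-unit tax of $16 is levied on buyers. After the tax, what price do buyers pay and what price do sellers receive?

Buyers pay 2177/23, sellers receive 1809/23

Pre-tax equilibrium: P* = 87, Q* = 225.5.
Tax on buyers shifts demand to D = 747.5 − 6(P + 16) = 651.5 - 6P.
651.5 - 6P = -253 + 5.5P gives seller price Ps = 1809/23; buyers pay Pb = 1809/23 + 16 = 2177/23.
New quantity: Q = 747.5 − 6(2177/23) = 8261/46.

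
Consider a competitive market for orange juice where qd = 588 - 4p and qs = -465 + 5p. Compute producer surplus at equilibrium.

Equilibrium: 588 - 4p = -465 + 5p gives p* = 117, q* = 120.
Supply starts at p = 93 (where qs = 0).
PS = ½(117 − 93)(120) = 1440.

Producer surplus = 1440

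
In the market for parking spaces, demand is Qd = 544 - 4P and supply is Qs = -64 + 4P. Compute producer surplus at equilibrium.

Equilibrium: 544 - 4P = -64 + 4P gives P* = 76, Q* = 240.
Supply starts at P = 16 (where Qs = 0).
PS = ½(76 − 16)(240) = 7200.

Producer surplus = 7200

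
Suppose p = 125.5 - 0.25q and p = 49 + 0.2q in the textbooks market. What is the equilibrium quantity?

q* = 170

Set the two price expressions equal: 125.5 - 0.25q = 49 + 0.2q.
76.5 = 0.45q, so q* = 170.
p* = 125.5 − (0.25)(170) = 83.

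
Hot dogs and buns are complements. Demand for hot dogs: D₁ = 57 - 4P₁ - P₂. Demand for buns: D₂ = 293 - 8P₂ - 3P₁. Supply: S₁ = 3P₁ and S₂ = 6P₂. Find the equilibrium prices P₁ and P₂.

Market 1: 57 - 4P₁ - P₂ = 3P₁ → 7P₁ + P₂ = 57.
Market 2: 14P₂ + 3P₁ = 293.
Eliminating P₂: 14×(1) − 1×(2) gives 95P₁ = 505, so P₁ = 101/19.
Back-substitute into (2): P₂ = (293 − 3×101/19) / 14 = 376/19.

P₁ = 101/19, P₂ = 376/19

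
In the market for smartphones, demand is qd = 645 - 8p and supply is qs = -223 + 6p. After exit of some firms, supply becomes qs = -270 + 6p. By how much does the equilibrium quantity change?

Δq = -188/7

Original equilibrium: p* = 62, q* = 149.
New equilibrium: 645 - 8p = -270 + 6p, so 915 = 14p and p' = 915/14; q' = 645 − 8(915/14) = 855/7.
Change in quantity: 855/7 − 149 = -188/7.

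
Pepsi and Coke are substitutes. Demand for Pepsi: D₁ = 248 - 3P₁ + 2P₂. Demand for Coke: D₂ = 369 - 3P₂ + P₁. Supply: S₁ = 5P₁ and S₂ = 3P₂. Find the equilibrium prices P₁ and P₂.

Market 1: 248 - 3P₁ + 2P₂ = 5P₁ → 8P₁ - 2P₂ = 248.
Market 2: 6P₂ - P₁ = 369.
Eliminating P₂: 6×(1) + 2×(2) gives 46P₁ = 2226, so P₁ = 1113/23.
Back-substitute into (2): P₂ = (369 + 1×1113/23) / 6 = 1600/23.

P₁ = 1113/23, P₂ = 1600/23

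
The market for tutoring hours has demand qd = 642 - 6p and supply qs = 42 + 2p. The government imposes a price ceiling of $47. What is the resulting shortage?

Shortage = 224

Equilibrium price would be p* = 75, so the ceiling at 47 binds.
At p = 47: qd = 642 − 6(47) = 360, qs = 42 + 2(47) = 136.
Shortage = 360 − 136 = 224.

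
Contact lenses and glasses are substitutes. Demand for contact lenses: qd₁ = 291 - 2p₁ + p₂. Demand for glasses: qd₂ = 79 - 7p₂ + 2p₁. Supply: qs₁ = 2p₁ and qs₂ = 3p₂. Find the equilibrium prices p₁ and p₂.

Market 1: 291 - 2p₁ + p₂ = 2p₁ → 4p₁ - p₂ = 291.
Market 2: 10p₂ - 2p₁ = 79.
Eliminating p₂: 10×(1) + 1×(2) gives 38p₁ = 2989, so p₁ = 2989/38.
Back-substitute into (2): p₂ = (79 + 2×2989/38) / 10 = 449/19.

p₁ = 2989/38, p₂ = 449/19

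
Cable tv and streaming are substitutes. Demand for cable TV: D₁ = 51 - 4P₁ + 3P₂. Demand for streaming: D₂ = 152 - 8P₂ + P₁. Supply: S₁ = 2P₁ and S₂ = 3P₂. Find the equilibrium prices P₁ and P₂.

P₁ = 113/7, P₂ = 107/7

Market 1: 51 - 4P₁ + 3P₂ = 2P₁ → 6P₁ - 3P₂ = 51.
Market 2: 11P₂ - P₁ = 152.
Eliminating P₂: 11×(1) + 3×(2) gives 63P₁ = 1017, so P₁ = 113/7.
Back-substitute into (2): P₂ = (152 + 1×113/7) / 11 = 107/7.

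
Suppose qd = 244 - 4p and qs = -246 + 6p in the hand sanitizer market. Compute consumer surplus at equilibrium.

Consumer surplus = 288

Equilibrium: 244 - 4p = -246 + 6p gives p* = 49, q* = 48.
Demand choke price (qd = 0): p = 61.
CS = ½(61 − 49)(48) = 288.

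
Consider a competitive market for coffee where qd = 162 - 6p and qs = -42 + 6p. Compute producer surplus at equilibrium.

Equilibrium: 162 - 6p = -42 + 6p gives p* = 17, q* = 60.
Supply starts at p = 7 (where qs = 0).
PS = ½(17 − 7)(60) = 300.

Producer surplus = 300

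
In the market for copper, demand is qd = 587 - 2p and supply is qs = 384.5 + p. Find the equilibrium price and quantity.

p* = 67.5, q* = 452

Set qd = qs: 587 - 2p = 384.5 + p.
202.5 = 3p, so p* = 67.5.
q* = 587 − 2(67.5) = 452.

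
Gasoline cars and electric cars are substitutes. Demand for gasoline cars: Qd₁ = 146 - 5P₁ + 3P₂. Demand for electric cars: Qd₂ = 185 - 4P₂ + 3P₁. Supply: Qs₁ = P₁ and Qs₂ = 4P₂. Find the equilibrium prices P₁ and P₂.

Market 1: 146 - 5P₁ + 3P₂ = P₁ → 6P₁ - 3P₂ = 146.
Market 2: 8P₂ - 3P₁ = 185.
Eliminating P₂: 8×(1) + 3×(2) gives 39P₁ = 1723, so P₁ = 1723/39.
Back-substitute into (2): P₂ = (185 + 3×1723/39) / 8 = 516/13.

P₁ = 1723/39, P₂ = 516/13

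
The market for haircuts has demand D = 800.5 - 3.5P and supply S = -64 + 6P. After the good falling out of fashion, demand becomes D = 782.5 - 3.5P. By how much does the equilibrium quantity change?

ΔQ = -216/19

Original equilibrium: P* = 91, Q* = 482.
New equilibrium: 782.5 - 3.5P = -64 + 6P, so 846.5 = 9.5P and P' = 1693/19; Q' = 782.5 − 3.5(1693/19) = 8942/19.
Change in quantity: 8942/19 − 482 = -216/19.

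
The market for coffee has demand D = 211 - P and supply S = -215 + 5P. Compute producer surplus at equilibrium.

Producer surplus = 1960

Equilibrium: 211 - P = -215 + 5P gives P* = 71, Q* = 140.
Supply starts at P = 43 (where S = 0).
PS = ½(71 − 43)(140) = 1960.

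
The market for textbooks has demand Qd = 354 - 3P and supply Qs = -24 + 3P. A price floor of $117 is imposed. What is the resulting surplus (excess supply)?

Surplus = 324

Equilibrium price would be P* = 63, so the floor at 117 binds.
At P = 117: Qd = 3, Qs = 327.
Surplus = 327 − 3 = 324.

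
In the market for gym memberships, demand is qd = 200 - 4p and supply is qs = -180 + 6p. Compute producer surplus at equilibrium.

Equilibrium: 200 - 4p = -180 + 6p gives p* = 38, q* = 48.
Supply starts at p = 30 (where qs = 0).
PS = ½(38 − 30)(48) = 192.

Producer surplus = 192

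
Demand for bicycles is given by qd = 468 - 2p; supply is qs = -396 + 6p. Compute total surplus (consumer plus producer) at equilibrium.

Equilibrium: 468 - 2p = -396 + 6p gives p* = 108, q* = 252.
Demand choke price: p = 234; supply starts at p = 66.
CS = ½(234 − 108)(252) = 15876; PS = ½(108 − 66)(252) = 5292.

Total surplus = 21168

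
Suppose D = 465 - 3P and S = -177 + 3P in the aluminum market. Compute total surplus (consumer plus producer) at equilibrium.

Equilibrium: 465 - 3P = -177 + 3P gives P* = 107, Q* = 144.
Demand choke price: P = 155; supply starts at P = 59.
CS = ½(155 − 107)(144) = 3456; PS = ½(107 − 59)(144) = 3456.

Total surplus = 6912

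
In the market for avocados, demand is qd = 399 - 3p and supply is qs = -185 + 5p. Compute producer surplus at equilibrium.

Equilibrium: 399 - 3p = -185 + 5p gives p* = 73, q* = 180.
Supply starts at p = 37 (where qs = 0).
PS = ½(73 − 37)(180) = 3240.

Producer surplus = 3240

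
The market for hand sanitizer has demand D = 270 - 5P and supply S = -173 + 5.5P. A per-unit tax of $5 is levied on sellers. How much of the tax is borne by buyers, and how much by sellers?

Buyers bear 55/21, sellers bear 50/21

Pre-tax equilibrium: P* = 886/21, Q* = 1240/21.
Tax on sellers shifts supply to S = -173 + 5.5(P − 5) = -200.5 + 5.5P.
270 - 5P = -200.5 + 5.5P gives buyer price Pb = 941/21; sellers receive Ps = 941/21 − 5 = 836/21.
New quantity: Q = 270 − 5(941/21) = 965/21.
Buyer burden = 941/21 − 886/21 = 55/21; seller burden = 886/21 − 836/21 = 50/21.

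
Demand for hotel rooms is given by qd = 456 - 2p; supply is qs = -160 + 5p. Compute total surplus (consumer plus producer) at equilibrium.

Total surplus = 27440

Equilibrium: 456 - 2p = -160 + 5p gives p* = 88, q* = 280.
Demand choke price: p = 228; supply starts at p = 32.
CS = ½(228 − 88)(280) = 19600; PS = ½(88 − 32)(280) = 7840.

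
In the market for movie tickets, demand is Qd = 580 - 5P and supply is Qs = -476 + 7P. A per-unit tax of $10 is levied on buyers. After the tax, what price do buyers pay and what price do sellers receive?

Pre-tax equilibrium: P* = 88, Q* = 140.
Tax on buyers shifts demand to Qd = 580 − 5(P + 10) = 530 - 5P.
530 - 5P = -476 + 7P gives seller price Ps = 503/6; buyers pay Pb = 503/6 + 10 = 563/6.
New quantity: Q = 580 − 5(563/6) = 665/6.

Buyers pay 563/6, sellers receive 503/6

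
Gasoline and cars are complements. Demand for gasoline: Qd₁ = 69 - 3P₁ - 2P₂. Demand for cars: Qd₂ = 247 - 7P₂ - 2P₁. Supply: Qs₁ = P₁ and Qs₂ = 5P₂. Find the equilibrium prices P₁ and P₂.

P₁ = 167/22, P₂ = 425/22

Market 1: 69 - 3P₁ - 2P₂ = P₁ → 4P₁ + 2P₂ = 69.
Market 2: 12P₂ + 2P₁ = 247.
Eliminating P₂: 12×(1) − 2×(2) gives 44P₁ = 334, so P₁ = 167/22.
Back-substitute into (2): P₂ = (247 − 2×167/22) / 12 = 425/22.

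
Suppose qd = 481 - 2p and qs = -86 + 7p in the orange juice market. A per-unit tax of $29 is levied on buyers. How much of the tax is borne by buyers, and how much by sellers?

Buyers bear 203/9, sellers bear 58/9

Pre-tax equilibrium: p* = 63, q* = 355.
Tax on buyers shifts demand to qd = 481 − 2(p + 29) = 423 - 2p.
423 - 2p = -86 + 7p gives seller price ps = 509/9; buyers pay pb = 509/9 + 29 = 770/9.
New quantity: q = 481 − 2(770/9) = 2789/9.
Buyer burden = 770/9 − 63 = 203/9; seller burden = 63 − 509/9 = 58/9.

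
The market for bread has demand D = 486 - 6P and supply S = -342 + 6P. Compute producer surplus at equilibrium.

Equilibrium: 486 - 6P = -342 + 6P gives P* = 69, Q* = 72.
Supply starts at P = 57 (where S = 0).
PS = ½(69 − 57)(72) = 432.

Producer surplus = 432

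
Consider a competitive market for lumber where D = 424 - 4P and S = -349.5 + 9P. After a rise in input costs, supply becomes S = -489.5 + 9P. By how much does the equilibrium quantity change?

Original equilibrium: P* = 59.5, Q* = 186.
New equilibrium: 424 - 4P = -489.5 + 9P, so 913.5 = 13P and P' = 1827/26; Q' = 424 − 4(1827/26) = 1858/13.
Change in quantity: 1858/13 − 186 = -560/13.

ΔQ = -560/13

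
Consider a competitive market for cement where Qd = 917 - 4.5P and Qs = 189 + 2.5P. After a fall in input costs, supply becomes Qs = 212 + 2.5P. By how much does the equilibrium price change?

Original equilibrium: P* = 104, Q* = 449.
New equilibrium: 917 - 4.5P = 212 + 2.5P, so 705 = 7P and P' = 705/7; Q' = 917 − 4.5(705/7) = 6493/14.
Change in price: 705/7 − 104 = -23/7.

ΔP = -23/7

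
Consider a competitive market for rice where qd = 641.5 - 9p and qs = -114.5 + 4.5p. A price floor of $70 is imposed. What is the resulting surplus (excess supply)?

Equilibrium price would be p* = 56, so the floor at 70 binds.
At p = 70: qd = 11.5, qs = 200.5.
Surplus = 200.5 − 11.5 = 189.

Surplus = 189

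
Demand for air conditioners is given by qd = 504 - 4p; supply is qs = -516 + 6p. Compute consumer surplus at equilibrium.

Consumer surplus = 1152

Equilibrium: 504 - 4p = -516 + 6p gives p* = 102, q* = 96.
Demand choke price (qd = 0): p = 126.
CS = ½(126 − 102)(96) = 1152.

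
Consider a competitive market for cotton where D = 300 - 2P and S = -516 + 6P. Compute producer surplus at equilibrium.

Producer surplus = 768

Equilibrium: 300 - 2P = -516 + 6P gives P* = 102, Q* = 96.
Supply starts at P = 86 (where S = 0).
PS = ½(102 − 86)(96) = 768.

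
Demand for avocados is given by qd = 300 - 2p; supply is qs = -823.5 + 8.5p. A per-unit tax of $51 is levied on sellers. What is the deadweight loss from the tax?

Pre-tax equilibrium: p* = 107, q* = 86.
Tax on sellers shifts supply to qs = -823.5 + 8.5(p − 51) = -1257 + 8.5p.
300 - 2p = -1257 + 8.5p gives buyer price pb = 1038/7; sellers receive ps = 1038/7 − 51 = 681/7.
New quantity: q = 300 − 2(1038/7) = 24/7.
DWL = ½ × 51 × (86 − 24/7) = 14739/7.

Deadweight loss = 14739/7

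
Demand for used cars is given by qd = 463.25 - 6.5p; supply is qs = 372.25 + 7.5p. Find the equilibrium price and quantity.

p* = 6.5, q* = 421

Set qd = qs: 463.25 - 6.5p = 372.25 + 7.5p.
91 = 14p, so p* = 6.5.
q* = 463.25 − 6.5(6.5) = 421.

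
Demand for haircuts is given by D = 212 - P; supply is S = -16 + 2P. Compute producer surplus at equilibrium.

Producer surplus = 4624

Equilibrium: 212 - P = -16 + 2P gives P* = 76, Q* = 136.
Supply starts at P = 8 (where S = 0).
PS = ½(76 − 8)(136) = 4624.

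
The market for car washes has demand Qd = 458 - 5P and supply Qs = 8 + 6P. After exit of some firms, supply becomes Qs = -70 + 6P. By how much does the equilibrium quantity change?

Original equilibrium: P* = 450/11, Q* = 2788/11.
New equilibrium: 458 - 5P = -70 + 6P, so 528 = 11P and P' = 48; Q' = 458 − 5(48) = 218.
Change in quantity: 218 − 2788/11 = -390/11.

ΔQ = -390/11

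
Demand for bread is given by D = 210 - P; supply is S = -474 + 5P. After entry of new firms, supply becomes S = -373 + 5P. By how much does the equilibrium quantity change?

Original equilibrium: P* = 114, Q* = 96.
New equilibrium: 210 - P = -373 + 5P, so 583 = 6P and P' = 583/6; Q' = 210 − 1(583/6) = 677/6.
Change in quantity: 677/6 − 96 = 101/6.

ΔQ = 101/6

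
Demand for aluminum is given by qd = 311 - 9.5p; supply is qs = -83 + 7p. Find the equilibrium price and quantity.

p* = 788/33, q* = 2777/33

Set qd = qs: 311 - 9.5p = -83 + 7p.
394 = 16.5p, so p* = 788/33.
q* = 311 − 9.5(788/33) = 2777/33.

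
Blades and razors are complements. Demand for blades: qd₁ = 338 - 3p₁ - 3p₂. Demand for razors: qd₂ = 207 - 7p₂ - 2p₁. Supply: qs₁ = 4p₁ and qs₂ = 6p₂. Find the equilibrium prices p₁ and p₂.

Market 1: 338 - 3p₁ - 3p₂ = 4p₁ → 7p₁ + 3p₂ = 338.
Market 2: 13p₂ + 2p₁ = 207.
Eliminating p₂: 13×(1) − 3×(2) gives 85p₁ = 3773, so p₁ = 3773/85.
Back-substitute into (2): p₂ = (207 − 2×3773/85) / 13 = 773/85.

p₁ = 3773/85, p₂ = 773/85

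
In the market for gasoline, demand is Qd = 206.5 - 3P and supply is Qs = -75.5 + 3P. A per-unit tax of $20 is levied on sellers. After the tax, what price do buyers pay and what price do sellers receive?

Buyers pay $57, sellers receive $37

Pre-tax equilibrium: P* = 47, Q* = 65.5.
Tax on sellers shifts supply to Qs = -75.5 + 3(P − 20) = -135.5 + 3P.
206.5 - 3P = -135.5 + 3P gives buyer price Pb = 57; sellers receive Ps = 57 − 20 = 37.
New quantity: Q = 206.5 − 3(57) = 35.5.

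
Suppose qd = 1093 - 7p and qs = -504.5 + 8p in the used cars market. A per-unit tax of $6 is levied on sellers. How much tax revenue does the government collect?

Pre-tax equilibrium: p* = 106.5, q* = 347.5.
Tax on sellers shifts supply to qs = -504.5 + 8(p − 6) = -552.5 + 8p.
1093 - 7p = -552.5 + 8p gives buyer price pb = 109.7; sellers receive ps = 109.7 − 6 = 103.7.
New quantity: q = 1093 − 7(109.7) = 325.1.
Revenue = 6 × 325.1 = 1950.6.

Tax revenue = 1950.6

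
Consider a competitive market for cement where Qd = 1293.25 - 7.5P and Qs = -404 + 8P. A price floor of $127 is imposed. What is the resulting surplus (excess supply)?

Equilibrium price would be P* = 109.5, so the floor at 127 binds.
At P = 127: Qd = 340.75, Qs = 612.
Surplus = 612 − 340.75 = 271.25.

Surplus = 271.25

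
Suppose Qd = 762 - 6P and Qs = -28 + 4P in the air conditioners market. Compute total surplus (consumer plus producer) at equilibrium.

Equilibrium: 762 - 6P = -28 + 4P gives P* = 79, Q* = 288.
Demand choke price: P = 127; supply starts at P = 7.
CS = ½(127 − 79)(288) = 6912; PS = ½(79 − 7)(288) = 10368.

Total surplus = 17280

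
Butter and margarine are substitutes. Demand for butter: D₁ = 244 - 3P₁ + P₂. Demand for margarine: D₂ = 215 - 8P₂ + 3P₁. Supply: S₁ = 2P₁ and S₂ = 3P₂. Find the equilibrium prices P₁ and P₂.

P₁ = 55.75, P₂ = 34.75

Market 1: 244 - 3P₁ + P₂ = 2P₁ → 5P₁ - P₂ = 244.
Market 2: 11P₂ - 3P₁ = 215.
Eliminating P₂: 11×(1) + 1×(2) gives 52P₁ = 2899, so P₁ = 55.75.
Back-substitute into (2): P₂ = (215 + 3×55.75) / 11 = 34.75.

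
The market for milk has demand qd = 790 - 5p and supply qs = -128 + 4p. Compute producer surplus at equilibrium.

Equilibrium: 790 - 5p = -128 + 4p gives p* = 102, q* = 280.
Supply starts at p = 32 (where qs = 0).
PS = ½(102 − 32)(280) = 9800.

Producer surplus = 9800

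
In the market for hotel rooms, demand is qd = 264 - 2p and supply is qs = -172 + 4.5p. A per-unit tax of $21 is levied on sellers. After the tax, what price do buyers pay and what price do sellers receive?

Buyers pay 1061/13, sellers receive 788/13

Pre-tax equilibrium: p* = 872/13, q* = 1688/13.
Tax on sellers shifts supply to qs = -172 + 4.5(p − 21) = -266.5 + 4.5p.
264 - 2p = -266.5 + 4.5p gives buyer price pb = 1061/13; sellers receive ps = 1061/13 − 21 = 788/13.
New quantity: q = 264 − 2(1061/13) = 1310/13.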